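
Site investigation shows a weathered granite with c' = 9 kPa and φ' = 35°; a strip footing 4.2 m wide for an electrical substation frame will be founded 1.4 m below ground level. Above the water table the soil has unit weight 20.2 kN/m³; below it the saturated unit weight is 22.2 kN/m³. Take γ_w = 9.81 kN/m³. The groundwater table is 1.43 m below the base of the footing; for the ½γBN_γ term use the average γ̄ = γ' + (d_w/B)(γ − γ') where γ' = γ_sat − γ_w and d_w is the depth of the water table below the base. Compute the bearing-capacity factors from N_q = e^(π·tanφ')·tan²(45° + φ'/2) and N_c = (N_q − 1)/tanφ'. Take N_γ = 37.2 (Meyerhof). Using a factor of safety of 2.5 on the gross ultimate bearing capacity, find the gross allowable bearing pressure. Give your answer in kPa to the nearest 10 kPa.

q_all ≈ 1010 kPa

N_q = e^(π·tan35°)·tan²(62.5°) = 33.3; N_c = (N_q − 1)/tanφ' = 46.12.
Effective surcharge at the founding depth q = γ·D_f = 20.2 × 1.4 = 28.28 kPa.
With d_w = 1.43 m < B, γ̄ = 12.39 + (1.43/4.2) × (20.2 − 12.39) = 15.049 kN/m³.
q_ult = c·N_c + q·N_q + 0.5·γ·B·N_γ
     = 9 × 46.124 + 28.28 × 33.296 + 0.5 × 15.049 × 4.2 × 37.2
     = 415.11 + 941.61 + 1175.6 = 2532.4 kPa.
q_all = 2532.4 / 2.5 = 1012.9 kPa.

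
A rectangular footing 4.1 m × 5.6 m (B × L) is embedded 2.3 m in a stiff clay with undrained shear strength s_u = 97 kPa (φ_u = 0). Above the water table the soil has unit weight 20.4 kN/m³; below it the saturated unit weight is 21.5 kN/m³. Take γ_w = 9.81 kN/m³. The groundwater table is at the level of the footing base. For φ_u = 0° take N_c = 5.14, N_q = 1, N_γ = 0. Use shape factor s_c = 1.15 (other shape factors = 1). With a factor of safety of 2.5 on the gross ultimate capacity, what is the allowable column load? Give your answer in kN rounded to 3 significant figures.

Effective surcharge at the founding depth q = γ·D_f = 20.4 × 2.3 = 46.92 kPa.
q_ult = c·N_c·s_c + q·N_q
     = 97 × 5.14 × 1.15 + 46.92 × 1
     = 573.37 + 46.92 = 620.29 kPa.
Gross allowable pressure q_all = 620.29 / 2.5 = 248.11 kPa.
Footing area = 22.96 m², so allowable column load = 248.11 × 22.96 = 5696.7 kN.

P_all ≈ 5700 kN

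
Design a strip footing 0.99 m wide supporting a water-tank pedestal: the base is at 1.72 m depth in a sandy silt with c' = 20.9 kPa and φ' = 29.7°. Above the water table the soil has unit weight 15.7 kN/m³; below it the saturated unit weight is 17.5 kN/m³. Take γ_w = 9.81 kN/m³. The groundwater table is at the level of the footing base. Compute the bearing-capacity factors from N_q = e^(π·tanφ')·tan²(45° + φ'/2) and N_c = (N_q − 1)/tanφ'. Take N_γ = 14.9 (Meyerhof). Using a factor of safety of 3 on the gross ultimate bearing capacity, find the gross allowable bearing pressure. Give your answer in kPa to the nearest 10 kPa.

N_q = e^(π·tan29.7°)·tan²(59.85°) = 17.79; N_c = (N_q − 1)/tanφ' = 29.43.
q = γ·D_f = 15.7 × 1.72 = 27.004 kPa.
For the ½γBN_γ term take γ' = 17.5 − 9.81 = 7.69 kN/m³ (soil below base is submerged).
c·N_c = 20.9 × 29.431 = 615.1 kPa
q·N_q = 27.004 × 17.787 = 480.32 kPa
0.5·γ·B·N_γ = 0.5 × 7.69 × 0.99 × 14.9 = 56.718 kPa
q_ult = 615.1 + 480.32 + 56.718 = 1152.1 kPa.
q_all = 1152.1 / 3 = 384.05 kPa.

q_all ≈ 380 kPa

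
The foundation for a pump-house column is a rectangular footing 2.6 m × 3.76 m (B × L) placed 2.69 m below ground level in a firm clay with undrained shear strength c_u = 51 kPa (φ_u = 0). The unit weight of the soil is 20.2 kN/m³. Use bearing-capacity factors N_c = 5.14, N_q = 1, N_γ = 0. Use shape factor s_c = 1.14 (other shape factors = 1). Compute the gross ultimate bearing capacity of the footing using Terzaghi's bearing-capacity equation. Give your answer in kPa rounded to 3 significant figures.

Effective surcharge at the founding depth q = γ·D_f = 20.2 × 2.69 = 54.338 kPa.
q_ult = c·N_c·s_c + q·N_q
     = 51 × 5.14 × 1.14 + 54.338 × 1
     = 298.84 + 54.338 = 353.18 kPa.

q_ult ≈ 353 kPa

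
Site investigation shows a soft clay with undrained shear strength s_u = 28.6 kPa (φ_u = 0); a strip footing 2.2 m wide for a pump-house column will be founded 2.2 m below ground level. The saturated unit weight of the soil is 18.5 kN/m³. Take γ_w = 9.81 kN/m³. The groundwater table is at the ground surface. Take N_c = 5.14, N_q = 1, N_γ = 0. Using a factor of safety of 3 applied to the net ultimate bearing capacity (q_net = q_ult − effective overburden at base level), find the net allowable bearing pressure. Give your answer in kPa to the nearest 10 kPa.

γ' = 18.5 − 9.81 = 8.69 kN/m³ (submerged throughout). q = 8.69 × 2.2 = 19.118 kPa.
c·N_c = 28.6 × 5.14 = 147 kPa
q·N_q = 19.118 × 1 = 19.118 kPa
q_ult = 147 + 19.118 = 166.12 kPa.
Net ultimate: q_net = 166.12 − 19.118 = 147 kPa.
q_all(net) = 147 / 3 = 49.001 kPa.

q_all(net) ≈ 50 kPa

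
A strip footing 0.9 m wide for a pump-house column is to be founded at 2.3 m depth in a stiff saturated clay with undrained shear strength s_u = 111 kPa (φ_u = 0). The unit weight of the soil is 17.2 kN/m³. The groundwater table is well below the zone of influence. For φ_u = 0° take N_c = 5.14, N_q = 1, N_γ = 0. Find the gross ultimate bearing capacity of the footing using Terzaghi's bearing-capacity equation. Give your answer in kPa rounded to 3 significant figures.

q_ult ≈ 610 kPa

Overburden at base level: q = 17.2 × 2.3 = 39.56 kPa.
Cohesion term c·N_c = 111 × 5.14 = 570.54 kPa; surcharge term q·N_q = 39.56 × 1 = 39.56 kPa.
q_ult = 570.54 + 39.56 = 610.1 kPa.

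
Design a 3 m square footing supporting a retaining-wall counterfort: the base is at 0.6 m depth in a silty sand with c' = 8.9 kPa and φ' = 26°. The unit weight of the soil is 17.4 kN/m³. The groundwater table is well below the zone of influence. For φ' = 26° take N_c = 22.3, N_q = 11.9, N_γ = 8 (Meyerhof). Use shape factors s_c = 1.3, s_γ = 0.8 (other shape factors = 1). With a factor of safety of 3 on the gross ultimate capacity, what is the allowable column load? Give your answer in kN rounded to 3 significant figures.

Overburden at base level: q = 17.4 × 0.6 = 10.44 kPa.
Cohesion term c·N_c·s_c = 8.9 × 22.3 × 1.3 = 258.01 kPa; surcharge term q·N_q = 10.44 × 11.9 = 124.24 kPa; self-weight term 0.5·γ·B·N_γ·s_γ = 0.5 × 17.4 × 3 × 8 × 0.8 = 167.04 kPa.
q_ult = 258.01 + 124.24 + 167.04 = 549.29 kPa.
Gross allowable pressure q_all = 549.29 / 3 = 183.1 kPa.
Footing area = 9 m², so allowable column load = 183.1 × 9 = 1647.9 kN.

P_all ≈ 1650 kN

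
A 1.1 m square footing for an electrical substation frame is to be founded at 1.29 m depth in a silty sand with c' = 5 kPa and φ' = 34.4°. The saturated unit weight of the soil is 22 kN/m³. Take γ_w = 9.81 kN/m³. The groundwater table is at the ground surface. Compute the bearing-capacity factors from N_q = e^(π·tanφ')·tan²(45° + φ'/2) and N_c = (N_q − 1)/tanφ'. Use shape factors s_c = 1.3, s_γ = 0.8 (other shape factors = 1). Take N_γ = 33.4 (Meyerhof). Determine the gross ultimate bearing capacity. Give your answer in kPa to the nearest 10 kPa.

tan34.4° = 0.6847, so N_q = e^(π×0.6847)·tan²(62.2°) = 8.594 × 3.597 = 30.92.
N_c = (30.92 − 1)/tan34.4° = 43.69.
With the water table at the surface the whole profile is submerged: γ' = 22 − 9.81 = 12.19 kN/m³, so q = γ'·D_f = 15.725 kPa; the same γ' applies in the ½γBN_γ term.
q_ult = c·N_c·s_c + q·N_q + 0.5·γ·B·N_γ·s_γ
     = 5 × 43.692 × 1.3 + 15.725 × 30.917 + 0.5 × 12.19 × 1.1 × 33.4 × 0.8
     = 284 + 486.17 + 179.14 = 949.31 kPa.

q_ult ≈ 950 kPa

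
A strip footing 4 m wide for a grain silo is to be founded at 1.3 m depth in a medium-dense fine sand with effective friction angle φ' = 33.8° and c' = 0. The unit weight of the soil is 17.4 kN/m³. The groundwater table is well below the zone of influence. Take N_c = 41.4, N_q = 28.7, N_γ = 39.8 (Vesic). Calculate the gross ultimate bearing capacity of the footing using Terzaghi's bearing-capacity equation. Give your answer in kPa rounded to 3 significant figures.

q = γ·D_f = 17.4 × 1.3 = 22.62 kPa.
q·N_q = 22.62 × 28.7 = 649.19 kPa
0.5·γ·B·N_γ = 0.5 × 17.4 × 4 × 39.8 = 1385 kPa
q_ult = 649.19 + 1385 = 2034.2 kPa.

q_ult ≈ 2030 kPa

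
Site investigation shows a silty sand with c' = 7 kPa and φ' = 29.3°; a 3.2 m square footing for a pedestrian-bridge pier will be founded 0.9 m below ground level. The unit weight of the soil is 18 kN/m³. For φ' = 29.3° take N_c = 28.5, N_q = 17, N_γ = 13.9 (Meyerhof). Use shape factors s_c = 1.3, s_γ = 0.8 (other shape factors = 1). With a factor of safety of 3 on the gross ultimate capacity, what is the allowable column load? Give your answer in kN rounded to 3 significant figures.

P_all ≈ 2920 kN

Effective surcharge at the founding depth q = γ·D_f = 18 × 0.9 = 16.2 kPa.
q_ult = c·N_c·s_c + q·N_q + 0.5·γ·B·N_γ·s_γ
     = 7 × 28.5 × 1.3 + 16.2 × 17 + 0.5 × 18 × 3.2 × 13.9 × 0.8
     = 259.35 + 275.4 + 320.26 = 855.01 kPa.
Gross allowable pressure q_all = 855.01 / 3 = 285 kPa.
Footing area = 10.24 m², so allowable column load = 285 × 10.24 = 2918.4 kN.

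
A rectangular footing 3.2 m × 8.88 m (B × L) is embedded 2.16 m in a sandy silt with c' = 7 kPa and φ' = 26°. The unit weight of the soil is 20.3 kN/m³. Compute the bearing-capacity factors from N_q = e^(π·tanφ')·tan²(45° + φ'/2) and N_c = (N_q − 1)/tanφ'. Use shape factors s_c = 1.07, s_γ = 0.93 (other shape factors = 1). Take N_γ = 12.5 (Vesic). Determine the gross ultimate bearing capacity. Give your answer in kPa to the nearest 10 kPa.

tan26° = 0.4877, so N_q = e^(π×0.4877)·tan²(58°) = 4.629 × 2.561 = 11.85.
N_c = (11.85 − 1)/tan26° = 22.25.
q = γ·D_f = 20.3 × 2.16 = 43.848 kPa.
c·N_c·s_c = 7 × 22.254 × 1.07 = 166.69 kPa
q·N_q = 43.848 × 11.854 = 519.78 kPa
0.5·γ·B·N_γ·s_γ = 0.5 × 20.3 × 3.2 × 12.5 × 0.93 = 377.58 kPa
q_ult = 166.69 + 519.78 + 377.58 = 1064 kPa.

q_ult ≈ 1060 kPa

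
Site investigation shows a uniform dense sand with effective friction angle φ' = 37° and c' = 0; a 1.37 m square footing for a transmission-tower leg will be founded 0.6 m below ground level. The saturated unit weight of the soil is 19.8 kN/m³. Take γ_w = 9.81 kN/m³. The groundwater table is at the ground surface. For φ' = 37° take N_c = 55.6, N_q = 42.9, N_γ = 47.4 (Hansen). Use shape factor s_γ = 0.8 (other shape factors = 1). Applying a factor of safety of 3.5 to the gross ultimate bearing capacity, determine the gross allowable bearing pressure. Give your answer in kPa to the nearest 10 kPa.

q_all ≈ 150 kPa

With the water table at the surface the whole profile is submerged: γ' = 19.8 − 9.81 = 9.99 kN/m³, so q = γ'·D_f = 5.994 kPa; the same γ' applies in the ½γBN_γ term.
q_ult = q·N_q + 0.5·γ·B·N_γ·s_γ
     = 5.994 × 42.9 + 0.5 × 9.99 × 1.37 × 47.4 × 0.8
     = 257.14 + 259.49 = 516.63 kPa.
q_all = q_ult / FS = 516.63 / 3.5 = 147.61 kPa.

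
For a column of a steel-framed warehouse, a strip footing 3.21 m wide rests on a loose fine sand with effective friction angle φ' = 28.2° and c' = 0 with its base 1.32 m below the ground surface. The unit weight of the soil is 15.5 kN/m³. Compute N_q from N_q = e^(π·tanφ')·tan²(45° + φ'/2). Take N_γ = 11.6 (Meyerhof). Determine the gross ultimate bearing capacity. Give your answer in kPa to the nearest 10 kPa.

q_ult ≈ 600 kPa

tan28.2° = 0.5362, so N_q = e^(π×0.5362)·tan²(59.1°) = 5.39 × 2.792 = 15.05.
Overburden at base level: q = 15.5 × 1.32 = 20.46 kPa.
Surcharge term q·N_q = 20.46 × 15.047 = 307.87 kPa; self-weight term 0.5·γ·B·N_γ = 0.5 × 15.5 × 3.21 × 11.6 = 288.58 kPa.
q_ult = 307.87 + 288.58 = 596.45 kPa.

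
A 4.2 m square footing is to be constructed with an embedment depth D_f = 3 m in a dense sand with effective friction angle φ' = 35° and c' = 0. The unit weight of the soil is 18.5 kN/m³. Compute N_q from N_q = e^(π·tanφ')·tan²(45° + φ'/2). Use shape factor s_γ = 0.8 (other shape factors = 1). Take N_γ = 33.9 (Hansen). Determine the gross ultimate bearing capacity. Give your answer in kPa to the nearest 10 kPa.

q_ult ≈ 2900 kPa

tan35° = 0.7002, so N_q = e^(π×0.7002)·tan²(62.5°) = 9.023 × 3.69 = 33.3.
Overburden at base level: q = 18.5 × 3 = 55.5 kPa.
Surcharge term q·N_q = 55.5 × 33.296 = 1847.9 kPa; self-weight term 0.5·γ·B·N_γ·s_γ = 0.5 × 18.5 × 4.2 × 33.9 × 0.8 = 1053.6 kPa.
q_ult = 1847.9 + 1053.6 = 2901.5 kPa.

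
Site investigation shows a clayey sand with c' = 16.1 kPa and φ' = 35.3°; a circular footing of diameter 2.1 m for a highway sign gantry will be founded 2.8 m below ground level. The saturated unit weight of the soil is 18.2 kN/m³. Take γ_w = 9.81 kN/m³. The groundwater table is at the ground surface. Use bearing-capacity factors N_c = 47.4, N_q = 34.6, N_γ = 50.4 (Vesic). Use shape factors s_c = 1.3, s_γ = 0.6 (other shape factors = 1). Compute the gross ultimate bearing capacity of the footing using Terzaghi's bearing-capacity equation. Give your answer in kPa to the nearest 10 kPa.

γ' = 18.2 − 9.81 = 8.39 kN/m³ (submerged throughout). q = 8.39 × 2.8 = 23.492 kPa; the same γ' applies in the ½γBN_γ term.
c·N_c·s_c = 16.1 × 47.4 × 1.3 = 992.08 kPa
q·N_q = 23.492 × 34.6 = 812.82 kPa
0.5·γ·B·N_γ·s_γ = 0.5 × 8.39 × 2.1 × 50.4 × 0.6 = 266.4 kPa
q_ult = 992.08 + 812.82 + 266.4 = 2071.3 kPa.

q_ult ≈ 2070 kPa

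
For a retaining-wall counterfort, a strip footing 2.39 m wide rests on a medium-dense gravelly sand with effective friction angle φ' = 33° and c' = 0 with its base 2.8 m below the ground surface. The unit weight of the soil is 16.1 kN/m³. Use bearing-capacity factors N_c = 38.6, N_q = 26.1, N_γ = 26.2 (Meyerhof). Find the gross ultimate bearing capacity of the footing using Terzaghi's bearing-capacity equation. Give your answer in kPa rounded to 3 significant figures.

Overburden at base level: q = 16.1 × 2.8 = 45.08 kPa.
Surcharge term q·N_q = 45.08 × 26.1 = 1176.6 kPa; self-weight term 0.5·γ·B·N_γ = 0.5 × 16.1 × 2.39 × 26.2 = 504.07 kPa.
q_ult = 1176.6 + 504.07 = 1680.7 kPa.

q_ult ≈ 1680 kPa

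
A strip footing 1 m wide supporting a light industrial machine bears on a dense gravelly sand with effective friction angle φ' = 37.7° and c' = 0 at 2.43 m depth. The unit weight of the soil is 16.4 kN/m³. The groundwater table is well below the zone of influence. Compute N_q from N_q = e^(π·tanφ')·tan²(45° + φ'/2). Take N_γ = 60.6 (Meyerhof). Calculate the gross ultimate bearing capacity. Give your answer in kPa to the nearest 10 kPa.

q_ult ≈ 2370 kPa

tan37.7° = 0.7729, so N_q = e^(π×0.7729)·tan²(63.85°) = 11.337 × 4.148 = 47.03.
Overburden at base level: q = 16.4 × 2.43 = 39.852 kPa.
Surcharge term q·N_q = 39.852 × 47.031 = 1874.3 kPa; self-weight term 0.5·γ·B·N_γ = 0.5 × 16.4 × 1 × 60.6 = 496.92 kPa.
q_ult = 1874.3 + 496.92 = 2371.2 kPa.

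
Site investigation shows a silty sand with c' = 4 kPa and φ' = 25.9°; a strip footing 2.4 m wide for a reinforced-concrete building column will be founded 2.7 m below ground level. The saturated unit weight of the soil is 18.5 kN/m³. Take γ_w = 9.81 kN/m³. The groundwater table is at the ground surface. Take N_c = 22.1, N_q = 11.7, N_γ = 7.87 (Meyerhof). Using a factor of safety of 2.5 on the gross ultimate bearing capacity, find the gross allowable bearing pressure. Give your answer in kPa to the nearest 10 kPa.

q_all ≈ 180 kPa

γ' = 18.5 − 9.81 = 8.69 kN/m³ (submerged throughout). q = 8.69 × 2.7 = 23.463 kPa; the same γ' applies in the ½γBN_γ term.
c·N_c = 4 × 22.1 = 88.4 kPa
q·N_q = 23.463 × 11.7 = 274.52 kPa
0.5·γ·B·N_γ = 0.5 × 8.69 × 2.4 × 7.87 = 82.068 kPa
q_ult = 88.4 + 274.52 + 82.068 = 444.99 kPa.
q_all = 444.99 / 2.5 = 177.99 kPa.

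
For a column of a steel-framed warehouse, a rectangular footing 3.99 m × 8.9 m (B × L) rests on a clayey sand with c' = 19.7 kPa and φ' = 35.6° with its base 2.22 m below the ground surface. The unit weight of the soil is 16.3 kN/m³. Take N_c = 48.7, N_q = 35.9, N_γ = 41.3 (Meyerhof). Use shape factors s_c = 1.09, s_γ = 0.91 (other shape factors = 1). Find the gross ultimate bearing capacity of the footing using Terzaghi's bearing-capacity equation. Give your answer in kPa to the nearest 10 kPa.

q = γ·D_f = 16.3 × 2.22 = 36.186 kPa.
c·N_c·s_c = 19.7 × 48.7 × 1.09 = 1045.7 kPa
q·N_q = 36.186 × 35.9 = 1299.1 kPa
0.5·γ·B·N_γ·s_γ = 0.5 × 16.3 × 3.99 × 41.3 × 0.91 = 1222.1 kPa
q_ult = 1045.7 + 1299.1 + 1222.1 = 3567 kPa.

q_ult ≈ 3570 kPa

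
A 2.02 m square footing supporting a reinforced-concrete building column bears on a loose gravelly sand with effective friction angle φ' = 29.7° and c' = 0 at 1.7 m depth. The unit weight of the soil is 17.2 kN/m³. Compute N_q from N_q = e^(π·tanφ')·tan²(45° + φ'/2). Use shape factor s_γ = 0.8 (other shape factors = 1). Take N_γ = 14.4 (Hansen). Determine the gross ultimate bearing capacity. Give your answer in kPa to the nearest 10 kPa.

q_ult ≈ 720 kPa

tan29.7° = 0.5704, so N_q = e^(π×0.5704)·tan²(59.85°) = 6.001 × 2.964 = 17.79.
q = γ·D_f = 17.2 × 1.7 = 29.24 kPa.
q·N_q = 29.24 × 17.787 = 520.09 kPa
0.5·γ·B·N_γ·s_γ = 0.5 × 17.2 × 2.02 × 14.4 × 0.8 = 200.13 kPa
q_ult = 520.09 + 200.13 = 720.22 kPa.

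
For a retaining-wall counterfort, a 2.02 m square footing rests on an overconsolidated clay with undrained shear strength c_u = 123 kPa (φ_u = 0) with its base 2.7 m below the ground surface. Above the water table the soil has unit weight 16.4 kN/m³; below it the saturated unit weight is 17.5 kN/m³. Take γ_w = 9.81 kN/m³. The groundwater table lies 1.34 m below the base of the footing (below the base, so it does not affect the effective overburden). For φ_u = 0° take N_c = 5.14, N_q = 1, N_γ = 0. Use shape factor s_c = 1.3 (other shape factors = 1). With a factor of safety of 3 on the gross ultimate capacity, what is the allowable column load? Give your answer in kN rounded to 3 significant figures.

q = γ·D_f = 16.4 × 2.7 = 44.28 kPa.
c·N_c·s_c = 123 × 5.14 × 1.3 = 821.89 kPa
q·N_q = 44.28 × 1 = 44.28 kPa
q_ult = 821.89 + 44.28 = 866.17 kPa.
Gross allowable pressure q_all = 866.17 / 3 = 288.72 kPa.
Footing area = 4.0804 m², so allowable column load = 288.72 × 4.0804 = 1178.1 kN.

P_all ≈ 1180 kN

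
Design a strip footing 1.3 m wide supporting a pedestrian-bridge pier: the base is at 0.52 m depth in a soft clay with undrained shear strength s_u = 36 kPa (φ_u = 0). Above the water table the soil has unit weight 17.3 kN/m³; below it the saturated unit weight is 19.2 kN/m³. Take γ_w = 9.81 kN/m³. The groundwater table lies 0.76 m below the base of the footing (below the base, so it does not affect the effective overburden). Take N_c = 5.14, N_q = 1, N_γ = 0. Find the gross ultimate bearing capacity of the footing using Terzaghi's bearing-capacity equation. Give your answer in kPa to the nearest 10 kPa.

q_ult ≈ 190 kPa

Overburden at base level: q = 17.3 × 0.52 = 8.996 kPa.
Cohesion term c·N_c = 36 × 5.14 = 185.04 kPa; surcharge term q·N_q = 8.996 × 1 = 8.996 kPa.
q_ult = 185.04 + 8.996 = 194.04 kPa.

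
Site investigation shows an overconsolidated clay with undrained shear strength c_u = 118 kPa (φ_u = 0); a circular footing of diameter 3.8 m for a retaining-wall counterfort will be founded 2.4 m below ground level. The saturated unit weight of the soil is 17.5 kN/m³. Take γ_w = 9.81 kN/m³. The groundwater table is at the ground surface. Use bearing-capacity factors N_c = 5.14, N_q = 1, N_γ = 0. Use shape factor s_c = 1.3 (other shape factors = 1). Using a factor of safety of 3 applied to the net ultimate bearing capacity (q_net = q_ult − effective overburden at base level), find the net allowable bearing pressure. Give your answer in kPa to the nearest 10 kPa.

γ' = 17.5 − 9.81 = 7.69 kN/m³ (submerged throughout). q = 7.69 × 2.4 = 18.456 kPa.
c·N_c·s_c = 118 × 5.14 × 1.3 = 788.48 kPa
q·N_q = 18.456 × 1 = 18.456 kPa
q_ult = 788.48 + 18.456 = 806.93 kPa.
Net ultimate: q_net = 806.93 − 18.456 = 788.48 kPa.
q_all(net) = 788.48 / 3 = 262.83 kPa.

q_all(net) ≈ 260 kPa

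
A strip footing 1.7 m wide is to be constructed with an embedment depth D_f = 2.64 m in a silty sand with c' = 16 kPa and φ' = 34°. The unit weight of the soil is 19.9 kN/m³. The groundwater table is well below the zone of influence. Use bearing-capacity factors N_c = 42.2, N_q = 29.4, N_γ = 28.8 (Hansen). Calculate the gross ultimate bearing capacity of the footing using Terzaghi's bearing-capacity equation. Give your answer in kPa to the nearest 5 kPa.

q_ult ≈ 2705 kPa

Effective surcharge at the founding depth q = γ·D_f = 19.9 × 2.64 = 52.536 kPa.
q_ult = c·N_c + q·N_q + 0.5·γ·B·N_γ
     = 16 × 42.2 + 52.536 × 29.4 + 0.5 × 19.9 × 1.7 × 28.8
     = 675.2 + 1544.6 + 487.15 = 2706.9 kPa.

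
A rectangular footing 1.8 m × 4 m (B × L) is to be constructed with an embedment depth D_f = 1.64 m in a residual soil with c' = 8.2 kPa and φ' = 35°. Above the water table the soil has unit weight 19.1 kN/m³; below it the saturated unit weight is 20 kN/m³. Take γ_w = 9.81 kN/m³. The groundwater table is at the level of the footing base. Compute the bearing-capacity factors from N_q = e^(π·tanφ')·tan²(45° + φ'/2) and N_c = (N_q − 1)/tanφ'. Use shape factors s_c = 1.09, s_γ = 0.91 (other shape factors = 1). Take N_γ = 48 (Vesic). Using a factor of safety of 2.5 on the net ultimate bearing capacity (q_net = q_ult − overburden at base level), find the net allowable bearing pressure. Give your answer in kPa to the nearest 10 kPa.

N_q = e^(π·tan35°)·tan²(62.5°) = 33.3; N_c = (N_q − 1)/tanφ' = 46.12.
Effective surcharge at the founding depth q = γ·D_f = 19.1 × 1.64 = 31.324 kPa.
The water table coincides with the base, so in the self-weight term γ → γ' = 10.19 kN/m³.
q_ult = c·N_c·s_c + q·N_q + 0.5·γ·B·N_γ·s_γ
     = 8.2 × 46.124 × 1.09 + 31.324 × 33.296 + 0.5 × 10.19 × 1.8 × 48 × 0.91
     = 412.25 + 1043 + 400.59 = 1855.8 kPa.
q_net = 1855.8 − 31.324 = 1824.5 kPa.
q_all(net) = 1824.5 / 2.5 = 729.79 kPa.

q_all(net) ≈ 730 kPa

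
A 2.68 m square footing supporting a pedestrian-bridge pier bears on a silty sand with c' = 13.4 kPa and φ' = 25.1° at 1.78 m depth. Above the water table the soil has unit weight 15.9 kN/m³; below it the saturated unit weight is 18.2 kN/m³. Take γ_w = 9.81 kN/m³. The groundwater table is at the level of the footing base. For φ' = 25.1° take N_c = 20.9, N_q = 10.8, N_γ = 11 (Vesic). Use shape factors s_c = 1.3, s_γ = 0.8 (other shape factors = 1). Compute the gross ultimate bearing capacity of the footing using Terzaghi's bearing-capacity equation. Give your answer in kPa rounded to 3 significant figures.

Effective surcharge at the founding depth q = γ·D_f = 15.9 × 1.78 = 28.302 kPa.
The water table coincides with the base, so in the self-weight term γ → γ' = 8.39 kN/m³.
q_ult = c·N_c·s_c + q·N_q + 0.5·γ·B·N_γ·s_γ
     = 13.4 × 20.9 × 1.3 + 28.302 × 10.8 + 0.5 × 8.39 × 2.68 × 11 × 0.8
     = 364.08 + 305.66 + 98.935 = 768.67 kPa.

q_ult ≈ 769 kPa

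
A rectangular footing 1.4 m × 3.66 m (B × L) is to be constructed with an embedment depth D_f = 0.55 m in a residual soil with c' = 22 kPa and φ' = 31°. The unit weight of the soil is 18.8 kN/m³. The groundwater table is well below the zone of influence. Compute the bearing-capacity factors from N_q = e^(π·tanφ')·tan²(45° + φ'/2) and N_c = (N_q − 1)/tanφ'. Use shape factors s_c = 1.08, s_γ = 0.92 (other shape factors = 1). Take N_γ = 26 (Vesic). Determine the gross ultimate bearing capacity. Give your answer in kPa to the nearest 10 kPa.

q_ult ≈ 1300 kPa

tan31° = 0.6009, so N_q = e^(π×0.6009)·tan²(60.5°) = 6.604 × 3.124 = 20.63.
N_c = (20.63 − 1)/tan31° = 32.67.
q = γ·D_f = 18.8 × 0.55 = 10.34 kPa.
c·N_c·s_c = 22 × 32.671 × 1.08 = 776.27 kPa
q·N_q = 10.34 × 20.631 = 213.32 kPa
0.5·γ·B·N_γ·s_γ = 0.5 × 18.8 × 1.4 × 26 × 0.92 = 314.79 kPa
q_ult = 776.27 + 213.32 + 314.79 = 1304.4 kPa.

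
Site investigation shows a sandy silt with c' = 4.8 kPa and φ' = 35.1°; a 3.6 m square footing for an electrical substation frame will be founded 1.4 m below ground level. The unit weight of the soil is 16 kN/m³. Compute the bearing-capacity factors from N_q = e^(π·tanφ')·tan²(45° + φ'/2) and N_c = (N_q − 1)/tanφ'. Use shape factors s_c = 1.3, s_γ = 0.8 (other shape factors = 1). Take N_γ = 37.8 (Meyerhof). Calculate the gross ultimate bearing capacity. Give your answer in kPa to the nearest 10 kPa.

q_ult ≈ 1920 kPa

tan35.1° = 0.7028, so N_q = e^(π×0.7028)·tan²(62.55°) = 9.097 × 3.706 = 33.71.
N_c = (33.71 − 1)/tan35.1° = 46.55.
q = γ·D_f = 16 × 1.4 = 22.4 kPa.
c·N_c·s_c = 4.8 × 46.546 × 1.3 = 290.45 kPa
q·N_q = 22.4 × 33.713 = 755.17 kPa
0.5·γ·B·N_γ·s_γ = 0.5 × 16 × 3.6 × 37.8 × 0.8 = 870.91 kPa
q_ult = 290.45 + 755.17 + 870.91 = 1916.5 kPa.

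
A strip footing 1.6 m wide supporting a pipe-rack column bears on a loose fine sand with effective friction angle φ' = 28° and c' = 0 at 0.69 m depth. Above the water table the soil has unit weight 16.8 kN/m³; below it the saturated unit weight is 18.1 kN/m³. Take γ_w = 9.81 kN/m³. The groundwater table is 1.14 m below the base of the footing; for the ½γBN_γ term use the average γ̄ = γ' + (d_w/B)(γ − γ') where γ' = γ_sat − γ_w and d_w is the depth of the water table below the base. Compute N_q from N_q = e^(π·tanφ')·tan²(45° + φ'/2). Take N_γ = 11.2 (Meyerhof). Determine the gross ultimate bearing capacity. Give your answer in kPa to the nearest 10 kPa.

q_ult ≈ 300 kPa

tan28° = 0.5317, so N_q = e^(π×0.5317)·tan²(59°) = 5.314 × 2.77 = 14.72.
Overburden at base level: q = 16.8 × 0.69 = 11.592 kPa.
The water table is 1.14 m below the base (< B = 1.6 m), so the ½γBN_γ term uses γ̄ = γ' + (d_w/B)(γ − γ') = 8.29 + (1.14/1.6)(16.8 − 8.29) = 14.353 kN/m³.
Surcharge term q·N_q = 11.592 × 14.72 = 170.63 kPa; self-weight term 0.5·γ·B·N_γ = 0.5 × 14.353 × 1.6 × 11.2 = 128.61 kPa.
q_ult = 170.63 + 128.61 = 299.24 kPa.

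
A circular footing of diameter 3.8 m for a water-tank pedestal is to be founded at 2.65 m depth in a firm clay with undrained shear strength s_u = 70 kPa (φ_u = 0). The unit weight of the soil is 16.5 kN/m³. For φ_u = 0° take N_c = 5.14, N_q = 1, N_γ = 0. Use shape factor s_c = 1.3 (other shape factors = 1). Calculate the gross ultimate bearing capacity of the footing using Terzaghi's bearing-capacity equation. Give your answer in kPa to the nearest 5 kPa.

q_ult ≈ 510 kPa

Overburden at base level: q = 16.5 × 2.65 = 43.725 kPa.
Cohesion term c·N_c·s_c = 70 × 5.14 × 1.3 = 467.74 kPa; surcharge term q·N_q = 43.725 × 1 = 43.725 kPa.
q_ult = 467.74 + 43.725 = 511.46 kPa.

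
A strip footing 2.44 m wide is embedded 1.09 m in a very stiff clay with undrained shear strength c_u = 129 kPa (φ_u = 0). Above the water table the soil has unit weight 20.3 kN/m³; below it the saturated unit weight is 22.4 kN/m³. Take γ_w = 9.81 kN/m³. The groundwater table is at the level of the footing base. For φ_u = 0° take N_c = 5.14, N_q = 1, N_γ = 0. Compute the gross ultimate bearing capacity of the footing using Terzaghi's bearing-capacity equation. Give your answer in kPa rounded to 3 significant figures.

Effective surcharge at the founding depth q = γ·D_f = 20.3 × 1.09 = 22.127 kPa.
q_ult = c·N_c + q·N_q
     = 129 × 5.14 + 22.127 × 1
     = 663.06 + 22.127 = 685.19 kPa.

q_ult ≈ 685 kPa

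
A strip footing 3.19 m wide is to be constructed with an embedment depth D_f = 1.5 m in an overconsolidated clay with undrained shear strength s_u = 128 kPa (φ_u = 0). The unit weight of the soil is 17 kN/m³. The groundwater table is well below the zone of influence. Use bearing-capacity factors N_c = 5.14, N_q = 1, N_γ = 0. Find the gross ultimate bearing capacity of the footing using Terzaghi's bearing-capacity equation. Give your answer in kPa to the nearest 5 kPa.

q_ult ≈ 685 kPa

q = γ·D_f = 17 × 1.5 = 25.5 kPa.
c·N_c = 128 × 5.14 = 657.92 kPa
q·N_q = 25.5 × 1 = 25.5 kPa
q_ult = 657.92 + 25.5 = 683.42 kPa.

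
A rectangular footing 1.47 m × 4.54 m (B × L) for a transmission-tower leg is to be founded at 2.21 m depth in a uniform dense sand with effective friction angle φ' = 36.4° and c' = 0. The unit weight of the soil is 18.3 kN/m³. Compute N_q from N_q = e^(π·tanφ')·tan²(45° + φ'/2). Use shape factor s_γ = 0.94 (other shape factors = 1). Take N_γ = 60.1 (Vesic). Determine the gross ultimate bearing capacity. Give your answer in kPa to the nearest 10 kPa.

tan36.4° = 0.7373, so N_q = e^(π×0.7373)·tan²(63.2°) = 10.137 × 3.919 = 39.73.
Effective surcharge at the founding depth q = γ·D_f = 18.3 × 2.21 = 40.443 kPa.
q_ult = q·N_q + 0.5·γ·B·N_γ·s_γ
     = 40.443 × 39.727 + 0.5 × 18.3 × 1.47 × 60.1 × 0.94
     = 1606.7 + 759.87 = 2366.6 kPa.

q_ult ≈ 2370 kPa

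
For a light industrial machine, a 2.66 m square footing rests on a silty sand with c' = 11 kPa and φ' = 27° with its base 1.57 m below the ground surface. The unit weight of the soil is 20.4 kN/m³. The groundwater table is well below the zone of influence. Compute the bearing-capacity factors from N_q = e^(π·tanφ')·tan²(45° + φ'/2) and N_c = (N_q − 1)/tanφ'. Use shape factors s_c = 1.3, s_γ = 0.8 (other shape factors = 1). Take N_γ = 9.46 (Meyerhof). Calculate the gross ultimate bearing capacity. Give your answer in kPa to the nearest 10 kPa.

q_ult ≈ 970 kPa

tan27° = 0.5095, so N_q = e^(π×0.5095)·tan²(58.5°) = 4.957 × 2.663 = 13.2.
N_c = (13.2 − 1)/tan27° = 23.94.
Overburden at base level: q = 20.4 × 1.57 = 32.028 kPa.
Cohesion term c·N_c·s_c = 11 × 23.942 × 1.3 = 342.37 kPa; surcharge term q·N_q = 32.028 × 13.199 = 422.74 kPa; self-weight term 0.5·γ·B·N_γ·s_γ = 0.5 × 20.4 × 2.66 × 9.46 × 0.8 = 205.33 kPa.
q_ult = 342.37 + 422.74 + 205.33 = 970.45 kPa.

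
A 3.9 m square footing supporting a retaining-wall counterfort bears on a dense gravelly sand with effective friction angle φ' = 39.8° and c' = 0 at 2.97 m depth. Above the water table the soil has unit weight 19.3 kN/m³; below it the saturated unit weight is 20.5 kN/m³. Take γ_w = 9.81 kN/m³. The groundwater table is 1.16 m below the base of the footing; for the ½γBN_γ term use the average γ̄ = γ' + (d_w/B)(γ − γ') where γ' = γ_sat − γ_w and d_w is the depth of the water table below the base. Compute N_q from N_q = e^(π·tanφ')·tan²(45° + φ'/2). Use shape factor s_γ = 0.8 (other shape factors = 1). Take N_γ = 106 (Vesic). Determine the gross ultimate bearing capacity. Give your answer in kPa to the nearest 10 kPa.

tan39.8° = 0.8332, so N_q = e^(π×0.8332)·tan²(64.9°) = 13.701 × 4.557 = 62.44.
Effective surcharge at the founding depth q = γ·D_f = 19.3 × 2.97 = 57.321 kPa.
With d_w = 1.16 m < B, γ̄ = 10.69 + (1.16/3.9) × (19.3 − 10.69) = 13.251 kN/m³.
q_ult = q·N_q + 0.5·γ·B·N_γ·s_γ
     = 57.321 × 62.439 + 0.5 × 13.251 × 3.9 × 106 × 0.8
     = 3579.1 + 2191.2 = 5770.3 kPa.

q_ult ≈ 5770 kPa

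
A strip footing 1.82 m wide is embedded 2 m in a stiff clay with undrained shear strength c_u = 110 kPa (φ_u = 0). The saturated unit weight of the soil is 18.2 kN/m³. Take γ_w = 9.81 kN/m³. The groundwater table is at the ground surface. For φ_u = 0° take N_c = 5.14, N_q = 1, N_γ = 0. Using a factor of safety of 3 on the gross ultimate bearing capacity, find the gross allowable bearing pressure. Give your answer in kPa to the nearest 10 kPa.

γ' = 18.2 − 9.81 = 8.39 kN/m³ (submerged throughout). q = 8.39 × 2 = 16.78 kPa.
c·N_c = 110 × 5.14 = 565.4 kPa
q·N_q = 16.78 × 1 = 16.78 kPa
q_ult = 565.4 + 16.78 = 582.18 kPa.
q_all = 582.18 / 3 = 194.06 kPa.

q_all ≈ 190 kPa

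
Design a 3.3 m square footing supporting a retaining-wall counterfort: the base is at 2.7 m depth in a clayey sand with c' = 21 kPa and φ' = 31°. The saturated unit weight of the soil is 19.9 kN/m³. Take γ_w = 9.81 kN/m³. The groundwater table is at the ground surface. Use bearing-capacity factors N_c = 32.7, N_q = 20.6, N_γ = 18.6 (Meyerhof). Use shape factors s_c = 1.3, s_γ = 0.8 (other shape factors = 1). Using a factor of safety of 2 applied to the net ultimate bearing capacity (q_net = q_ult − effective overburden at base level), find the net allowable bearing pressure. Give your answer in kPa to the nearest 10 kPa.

q_all(net) ≈ 840 kPa

Water table at ground surface, so effective unit weight γ' = 19.9 − 9.81 = 10.09 kN/m³ is used throughout; overburden q = 10.09 × 2.7 = 27.243 kPa; the same γ' applies in the ½γBN_γ term.
Cohesion term c·N_c·s_c = 21 × 32.7 × 1.3 = 892.71 kPa; surcharge term q·N_q = 27.243 × 20.6 = 561.21 kPa; self-weight term 0.5·γ·B·N_γ·s_γ = 0.5 × 10.09 × 3.3 × 18.6 × 0.8 = 247.73 kPa.
q_ult = 892.71 + 561.21 + 247.73 = 1701.6 kPa.
Net ultimate: q_net = 1701.6 − 27.243 = 1674.4 kPa.
q_all(net) = 1674.4 / 2 = 837.2 kPa.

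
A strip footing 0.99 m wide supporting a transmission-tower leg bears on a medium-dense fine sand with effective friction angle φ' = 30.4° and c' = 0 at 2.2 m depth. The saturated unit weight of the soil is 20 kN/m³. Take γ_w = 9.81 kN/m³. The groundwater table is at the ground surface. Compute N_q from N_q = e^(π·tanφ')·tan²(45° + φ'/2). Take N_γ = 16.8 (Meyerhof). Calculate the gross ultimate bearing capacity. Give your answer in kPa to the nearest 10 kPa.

q_ult ≈ 520 kPa

tan30.4° = 0.5867, so N_q = e^(π×0.5867)·tan²(60.2°) = 6.316 × 3.049 = 19.26.
γ' = 20 − 9.81 = 10.19 kN/m³ (submerged throughout). q = 10.19 × 2.2 = 22.418 kPa; the same γ' applies in the ½γBN_γ term.
q·N_q = 22.418 × 19.258 = 431.73 kPa
0.5·γ·B·N_γ = 0.5 × 10.19 × 0.99 × 16.8 = 84.74 kPa
q_ult = 431.73 + 84.74 = 516.47 kPa.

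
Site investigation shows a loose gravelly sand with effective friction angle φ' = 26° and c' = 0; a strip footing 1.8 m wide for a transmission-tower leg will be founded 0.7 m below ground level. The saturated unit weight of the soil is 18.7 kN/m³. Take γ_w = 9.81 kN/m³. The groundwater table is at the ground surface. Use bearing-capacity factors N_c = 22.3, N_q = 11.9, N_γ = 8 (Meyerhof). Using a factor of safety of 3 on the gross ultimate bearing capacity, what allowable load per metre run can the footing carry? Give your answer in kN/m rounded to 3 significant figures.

≈ 82.8 kN/m

γ' = 18.7 − 9.81 = 8.89 kN/m³ (submerged throughout). q = 8.89 × 0.7 = 6.223 kPa; the same γ' applies in the ½γBN_γ term.
q·N_q = 6.223 × 11.9 = 74.054 kPa
0.5·γ·B·N_γ = 0.5 × 8.89 × 1.8 × 8 = 64.008 kPa
q_ult = 74.054 + 64.008 = 138.06 kPa.
Gross allowable pressure q_all = 138.06 / 3 = 46.021 kPa.
Allowable wall load = q_all × B = 46.021 × 1.8 = 82.837 kN per metre run.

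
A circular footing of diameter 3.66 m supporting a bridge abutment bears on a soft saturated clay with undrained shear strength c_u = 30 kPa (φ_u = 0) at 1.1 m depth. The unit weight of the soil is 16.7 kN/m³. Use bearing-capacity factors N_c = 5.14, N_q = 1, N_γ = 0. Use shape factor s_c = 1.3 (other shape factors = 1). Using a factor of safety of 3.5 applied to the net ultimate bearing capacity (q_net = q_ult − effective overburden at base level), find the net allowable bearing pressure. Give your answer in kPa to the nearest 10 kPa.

Overburden at base level: q = 16.7 × 1.1 = 18.37 kPa.
Cohesion term c·N_c·s_c = 30 × 5.14 × 1.3 = 200.46 kPa; surcharge term q·N_q = 18.37 × 1 = 18.37 kPa.
q_ult = 200.46 + 18.37 = 218.83 kPa.
Net ultimate: q_net = 218.83 − 18.37 = 200.46 kPa.
q_all(net) = 200.46 / 3.5 = 57.274 kPa.

q_all(net) ≈ 60 kPa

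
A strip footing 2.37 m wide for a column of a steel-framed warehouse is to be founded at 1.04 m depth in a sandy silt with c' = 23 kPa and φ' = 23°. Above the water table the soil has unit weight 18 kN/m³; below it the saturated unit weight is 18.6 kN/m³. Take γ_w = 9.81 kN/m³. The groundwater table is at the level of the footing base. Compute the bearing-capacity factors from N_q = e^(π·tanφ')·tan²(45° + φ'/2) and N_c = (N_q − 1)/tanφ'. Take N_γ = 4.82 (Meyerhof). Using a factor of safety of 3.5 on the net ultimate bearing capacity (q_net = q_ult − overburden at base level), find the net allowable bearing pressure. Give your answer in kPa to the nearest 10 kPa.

N_q = e^(π·tan23°)·tan²(56.5°) = 8.66; N_c = (N_q − 1)/tanφ' = 18.05.
Overburden at base level: q = 18 × 1.04 = 18.72 kPa.
Below the base the soil is submerged, so the ½γBN_γ term uses γ' = 18.6 − 9.81 = 8.79 kN/m³.
Cohesion term c·N_c = 23 × 18.049 = 415.12 kPa; surcharge term q·N_q = 18.72 × 8.6612 = 162.14 kPa; self-weight term 0.5·γ·B·N_γ = 0.5 × 8.79 × 2.37 × 4.82 = 50.206 kPa.
q_ult = 415.12 + 162.14 + 50.206 = 627.46 kPa.
q_net = 627.46 − 18.72 = 608.74 kPa.
q_all(net) = 608.74 / 3.5 = 173.93 kPa.

q_all(net) ≈ 170 kPa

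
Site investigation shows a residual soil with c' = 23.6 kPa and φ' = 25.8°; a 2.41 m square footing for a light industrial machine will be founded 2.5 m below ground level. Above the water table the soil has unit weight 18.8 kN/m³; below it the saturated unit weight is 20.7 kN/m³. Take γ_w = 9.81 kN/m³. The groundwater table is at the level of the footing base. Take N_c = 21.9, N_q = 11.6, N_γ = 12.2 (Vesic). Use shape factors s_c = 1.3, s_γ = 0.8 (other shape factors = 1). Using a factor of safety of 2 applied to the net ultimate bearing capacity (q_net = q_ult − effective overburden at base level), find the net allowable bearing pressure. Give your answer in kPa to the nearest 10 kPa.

Overburden at base level: q = 18.8 × 2.5 = 47 kPa.
Below the base the soil is submerged, so the ½γBN_γ term uses γ' = 20.7 − 9.81 = 10.89 kN/m³.
Cohesion term c·N_c·s_c = 23.6 × 21.9 × 1.3 = 671.89 kPa; surcharge term q·N_q = 47 × 11.6 = 545.2 kPa; self-weight term 0.5·γ·B·N_γ·s_γ = 0.5 × 10.89 × 2.41 × 12.2 × 0.8 = 128.08 kPa.
q_ult = 671.89 + 545.2 + 128.08 = 1345.2 kPa.
Net ultimate: q_net = 1345.2 − 47 = 1298.2 kPa.
q_all(net) = 1298.2 / 2 = 649.08 kPa.

q_all(net) ≈ 650 kPa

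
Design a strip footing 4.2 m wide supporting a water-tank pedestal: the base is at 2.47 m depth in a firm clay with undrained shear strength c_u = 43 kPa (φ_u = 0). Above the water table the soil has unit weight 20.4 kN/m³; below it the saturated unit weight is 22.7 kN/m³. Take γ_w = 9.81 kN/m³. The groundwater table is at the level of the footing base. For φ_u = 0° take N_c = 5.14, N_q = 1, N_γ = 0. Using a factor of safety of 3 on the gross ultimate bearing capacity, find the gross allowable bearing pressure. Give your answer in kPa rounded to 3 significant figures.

q_all ≈ 90.5 kPa

Effective surcharge at the founding depth q = γ·D_f = 20.4 × 2.47 = 50.388 kPa.
q_ult = c·N_c + q·N_q
     = 43 × 5.14 + 50.388 × 1
     = 221.02 + 50.388 = 271.41 kPa.
q_all = 271.41 / 3 = 90.469 kPa.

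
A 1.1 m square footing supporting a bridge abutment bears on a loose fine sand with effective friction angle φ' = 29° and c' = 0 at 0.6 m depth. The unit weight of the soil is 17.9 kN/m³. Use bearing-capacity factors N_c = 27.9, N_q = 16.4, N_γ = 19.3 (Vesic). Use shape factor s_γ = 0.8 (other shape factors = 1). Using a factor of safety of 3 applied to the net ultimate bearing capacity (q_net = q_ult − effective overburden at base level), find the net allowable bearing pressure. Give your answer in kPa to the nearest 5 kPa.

Effective surcharge at the founding depth q = γ·D_f = 17.9 × 0.6 = 10.74 kPa.
q_ult = q·N_q + 0.5·γ·B·N_γ·s_γ
     = 10.74 × 16.4 + 0.5 × 17.9 × 1.1 × 19.3 × 0.8
     = 176.14 + 152.01 = 328.14 kPa.
Net ultimate: q_net = 328.14 − 10.74 = 317.4 kPa.
q_all(net) = 317.4 / 3 = 105.8 kPa.

q_all(net) ≈ 105 kPa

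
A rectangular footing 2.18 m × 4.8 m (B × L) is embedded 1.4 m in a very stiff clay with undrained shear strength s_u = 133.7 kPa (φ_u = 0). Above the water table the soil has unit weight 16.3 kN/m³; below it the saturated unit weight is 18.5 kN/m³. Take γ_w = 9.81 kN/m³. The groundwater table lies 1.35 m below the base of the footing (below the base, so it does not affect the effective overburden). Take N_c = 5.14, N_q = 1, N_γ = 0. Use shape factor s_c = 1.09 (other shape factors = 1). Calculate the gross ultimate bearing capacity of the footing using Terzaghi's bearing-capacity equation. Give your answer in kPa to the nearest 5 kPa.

q_ult ≈ 770 kPa

Overburden at base level: q = 16.3 × 1.4 = 22.82 kPa.
Cohesion term c·N_c·s_c = 133.7 × 5.14 × 1.09 = 749.07 kPa; surcharge term q·N_q = 22.82 × 1 = 22.82 kPa.
q_ult = 749.07 + 22.82 = 771.89 kPa.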